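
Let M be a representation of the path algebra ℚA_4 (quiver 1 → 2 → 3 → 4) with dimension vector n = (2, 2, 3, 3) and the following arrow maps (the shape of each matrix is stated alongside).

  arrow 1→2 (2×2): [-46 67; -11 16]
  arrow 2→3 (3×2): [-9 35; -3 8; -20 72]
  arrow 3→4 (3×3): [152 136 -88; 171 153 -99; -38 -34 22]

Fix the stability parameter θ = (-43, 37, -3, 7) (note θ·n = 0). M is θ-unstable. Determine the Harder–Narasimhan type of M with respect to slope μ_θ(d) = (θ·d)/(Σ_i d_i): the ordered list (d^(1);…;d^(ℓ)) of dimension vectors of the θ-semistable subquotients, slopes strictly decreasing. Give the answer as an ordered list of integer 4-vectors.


Via rank(M_{q-1}∘⋯∘M_p): M ≅ I[1,3], I[1,4], I[3,3], I[4,4]^2.
μ_θ-semistable layers: μ^(1)=17; μ^(2)=41/3; μ^(3)=7; μ^(4)=-3; μ^(5)=-43

((0, 1, 1, 0); (0, 1, 1, 1); (0, 0, 0, 2); (0, 0, 1, 0); (2, 0, 0, 0))


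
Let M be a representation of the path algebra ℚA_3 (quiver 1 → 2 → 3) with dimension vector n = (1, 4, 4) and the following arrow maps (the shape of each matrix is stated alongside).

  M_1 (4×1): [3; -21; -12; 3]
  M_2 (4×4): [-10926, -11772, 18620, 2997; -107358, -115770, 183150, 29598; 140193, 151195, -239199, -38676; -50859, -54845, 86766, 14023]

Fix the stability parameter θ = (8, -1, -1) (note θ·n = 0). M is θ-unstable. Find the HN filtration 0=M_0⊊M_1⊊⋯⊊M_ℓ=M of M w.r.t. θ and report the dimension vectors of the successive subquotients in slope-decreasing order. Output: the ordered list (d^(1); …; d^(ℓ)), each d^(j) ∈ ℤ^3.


Via rank(M_{q-1}∘⋯∘M_p): M ≅ I[1,3], I[2,3]^3.
μ_θ-semistable layers: μ^(1)=2; μ^(2)=-1

((1, 1, 1); (0, 3, 3))


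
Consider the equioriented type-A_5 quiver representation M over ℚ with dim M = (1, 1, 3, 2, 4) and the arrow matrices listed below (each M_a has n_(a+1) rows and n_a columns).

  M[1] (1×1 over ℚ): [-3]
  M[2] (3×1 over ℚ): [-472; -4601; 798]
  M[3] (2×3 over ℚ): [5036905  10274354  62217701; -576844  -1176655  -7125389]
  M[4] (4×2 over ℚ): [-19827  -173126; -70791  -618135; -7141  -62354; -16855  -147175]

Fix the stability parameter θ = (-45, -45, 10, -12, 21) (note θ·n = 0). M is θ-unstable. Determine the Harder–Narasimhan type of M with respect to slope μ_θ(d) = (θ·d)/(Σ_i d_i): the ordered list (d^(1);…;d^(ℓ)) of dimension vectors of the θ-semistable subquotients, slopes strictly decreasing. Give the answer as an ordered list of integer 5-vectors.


Via rank(M_{q-1}∘⋯∘M_p): M ≅ I[1,5], I[3,3], I[3,5], I[5,5]^2.
μ_θ-semistable layers: μ^(1)=21; μ^(2)=10; μ^(3)=-1; μ^(4)=-45

((0, 0, 0, 0, 4); (0, 0, 1, 0, 0); (0, 0, 2, 2, 0); (1, 1, 0, 0, 0))


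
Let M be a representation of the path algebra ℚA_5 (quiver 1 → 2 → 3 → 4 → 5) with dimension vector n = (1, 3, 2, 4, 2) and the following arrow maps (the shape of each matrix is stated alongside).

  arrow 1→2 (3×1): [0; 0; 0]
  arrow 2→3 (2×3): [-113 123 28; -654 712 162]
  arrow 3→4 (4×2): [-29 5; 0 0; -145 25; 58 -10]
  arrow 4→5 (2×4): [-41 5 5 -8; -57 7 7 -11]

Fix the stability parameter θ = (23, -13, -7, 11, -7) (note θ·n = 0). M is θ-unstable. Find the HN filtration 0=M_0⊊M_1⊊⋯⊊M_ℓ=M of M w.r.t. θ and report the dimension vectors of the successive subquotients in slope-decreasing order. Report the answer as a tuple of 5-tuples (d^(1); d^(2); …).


Interval decomposition of M: I[1,1], I[2,2], I[2,3], I[2,4], I[4,4], I[4,5]^2.
HN type (ℓ=5): μ^(1)=23; μ^(2)=11; μ^(3)=2; μ^(4)=-7; μ^(5)=-13

((1, 0, 0, 0, 0); (0, 0, 0, 2, 0); (0, 0, 0, 2, 2); (0, 0, 2, 0, 0); (0, 3, 0, 0, 0))


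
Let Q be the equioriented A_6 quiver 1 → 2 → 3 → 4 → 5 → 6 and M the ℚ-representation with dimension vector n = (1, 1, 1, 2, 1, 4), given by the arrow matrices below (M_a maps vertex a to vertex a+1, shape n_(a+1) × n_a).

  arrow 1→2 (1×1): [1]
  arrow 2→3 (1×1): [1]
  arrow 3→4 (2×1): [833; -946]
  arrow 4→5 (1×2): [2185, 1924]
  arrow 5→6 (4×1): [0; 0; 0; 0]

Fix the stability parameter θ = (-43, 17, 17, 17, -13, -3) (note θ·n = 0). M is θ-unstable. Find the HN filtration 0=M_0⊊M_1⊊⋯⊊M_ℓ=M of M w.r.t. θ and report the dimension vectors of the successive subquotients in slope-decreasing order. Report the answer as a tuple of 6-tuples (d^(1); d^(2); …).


Barcode: M ≅ I[1,5], I[4,4], I[6,6]^4. HN layers by μ_θ (4 steps, strictly decreasing):
  μ^(1)=17; μ^(2)=19/2; μ^(3)=-3; μ^(4)=-43

((0, 0, 0, 1, 0, 0); (0, 1, 1, 1, 1, 0); (0, 0, 0, 0, 0, 4); (1, 0, 0, 0, 0, 0))


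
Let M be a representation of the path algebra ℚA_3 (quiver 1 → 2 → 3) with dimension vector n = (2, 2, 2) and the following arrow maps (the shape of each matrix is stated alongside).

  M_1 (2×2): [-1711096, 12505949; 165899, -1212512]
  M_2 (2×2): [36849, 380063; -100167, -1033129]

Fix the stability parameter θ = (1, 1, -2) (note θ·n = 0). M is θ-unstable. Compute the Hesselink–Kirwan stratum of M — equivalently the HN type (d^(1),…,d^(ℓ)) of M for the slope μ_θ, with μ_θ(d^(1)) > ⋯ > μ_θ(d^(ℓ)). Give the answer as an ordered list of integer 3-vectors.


Interval decomposition of M: I[1,2], I[1,3], I[3,3].
HN type (ℓ=3): μ^(1)=1; μ^(2)=0; μ^(3)=-2

((1, 1, 0); (1, 1, 1); (0, 0, 1))


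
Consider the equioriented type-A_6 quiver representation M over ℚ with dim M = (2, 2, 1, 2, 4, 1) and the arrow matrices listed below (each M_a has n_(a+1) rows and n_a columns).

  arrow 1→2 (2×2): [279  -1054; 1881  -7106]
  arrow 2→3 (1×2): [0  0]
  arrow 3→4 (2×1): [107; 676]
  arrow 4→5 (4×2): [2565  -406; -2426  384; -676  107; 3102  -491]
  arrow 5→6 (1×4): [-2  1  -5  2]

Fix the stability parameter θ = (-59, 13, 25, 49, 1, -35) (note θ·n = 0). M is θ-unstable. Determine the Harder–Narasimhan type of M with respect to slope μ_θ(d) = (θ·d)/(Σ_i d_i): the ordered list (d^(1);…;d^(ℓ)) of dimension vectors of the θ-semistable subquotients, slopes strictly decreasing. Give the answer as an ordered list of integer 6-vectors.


Via rank(M_{q-1}∘⋯∘M_p): M ≅ I[1,1], I[1,2], I[2,2], I[3,5], I[4,6], I[5,5]^2.
μ_θ-semistable layers: μ^(1)=25; μ^(2)=13; μ^(3)=5; μ^(4)=1; μ^(5)=-59

((0, 0, 1, 1, 1, 0); (0, 2, 0, 0, 0, 0); (0, 0, 0, 1, 1, 1); (0, 0, 0, 0, 2, 0); (2, 0, 0, 0, 0, 0))


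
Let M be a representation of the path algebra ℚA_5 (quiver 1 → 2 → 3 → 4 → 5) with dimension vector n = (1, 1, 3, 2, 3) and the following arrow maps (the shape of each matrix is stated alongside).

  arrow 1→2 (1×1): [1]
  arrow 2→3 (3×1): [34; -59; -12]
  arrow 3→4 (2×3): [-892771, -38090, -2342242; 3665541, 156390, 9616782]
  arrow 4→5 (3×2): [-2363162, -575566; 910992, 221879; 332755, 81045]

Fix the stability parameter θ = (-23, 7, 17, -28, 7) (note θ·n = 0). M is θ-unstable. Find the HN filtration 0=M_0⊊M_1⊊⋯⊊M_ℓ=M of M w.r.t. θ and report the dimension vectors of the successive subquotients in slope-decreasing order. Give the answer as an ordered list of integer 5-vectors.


Via rank(M_{q-1}∘⋯∘M_p): M ≅ I[1,3], I[3,3], I[3,5], I[4,5], I[5,5].
μ_θ-semistable layers: μ^(1)=17; μ^(2)=7; μ^(3)=-11/2; μ^(4)=-23; μ^(5)=-28

((0, 0, 2, 0, 0); (0, 1, 0, 0, 3); (0, 0, 1, 1, 0); (1, 0, 0, 0, 0); (0, 0, 0, 1, 0))


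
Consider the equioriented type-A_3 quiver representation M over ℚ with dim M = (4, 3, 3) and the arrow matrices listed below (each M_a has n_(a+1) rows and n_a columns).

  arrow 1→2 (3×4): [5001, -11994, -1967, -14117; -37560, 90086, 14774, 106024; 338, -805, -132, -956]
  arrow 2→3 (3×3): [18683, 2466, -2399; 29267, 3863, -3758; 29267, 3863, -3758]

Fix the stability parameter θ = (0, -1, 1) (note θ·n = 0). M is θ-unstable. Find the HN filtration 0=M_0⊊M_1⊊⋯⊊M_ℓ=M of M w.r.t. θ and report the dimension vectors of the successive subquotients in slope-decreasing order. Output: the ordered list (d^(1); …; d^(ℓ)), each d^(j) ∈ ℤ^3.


Via rank(M_{q-1}∘⋯∘M_p): M ≅ I[1,1], I[1,2], I[1,3]^2, I[3,3].
μ_θ-semistable layers: μ^(1)=1; μ^(2)=0; μ^(3)=-1/2

((0, 0, 3); (1, 0, 0); (3, 3, 0))


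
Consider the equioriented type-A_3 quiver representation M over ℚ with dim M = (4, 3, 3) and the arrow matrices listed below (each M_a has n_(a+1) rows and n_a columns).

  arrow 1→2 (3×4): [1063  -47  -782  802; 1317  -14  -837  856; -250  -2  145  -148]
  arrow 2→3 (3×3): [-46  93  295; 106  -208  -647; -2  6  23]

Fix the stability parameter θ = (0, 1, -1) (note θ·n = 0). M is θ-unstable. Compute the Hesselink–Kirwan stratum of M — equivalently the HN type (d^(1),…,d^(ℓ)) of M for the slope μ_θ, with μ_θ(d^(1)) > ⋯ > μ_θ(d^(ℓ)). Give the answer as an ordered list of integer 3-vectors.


Barcode: M ≅ I[1,1], I[1,2], I[1,3]^2, I[3,3]. HN layers by μ_θ (3 steps, strictly decreasing):
  μ^(1)=1; μ^(2)=0; μ^(3)=-1

((0, 1, 0); (4, 2, 2); (0, 0, 1))


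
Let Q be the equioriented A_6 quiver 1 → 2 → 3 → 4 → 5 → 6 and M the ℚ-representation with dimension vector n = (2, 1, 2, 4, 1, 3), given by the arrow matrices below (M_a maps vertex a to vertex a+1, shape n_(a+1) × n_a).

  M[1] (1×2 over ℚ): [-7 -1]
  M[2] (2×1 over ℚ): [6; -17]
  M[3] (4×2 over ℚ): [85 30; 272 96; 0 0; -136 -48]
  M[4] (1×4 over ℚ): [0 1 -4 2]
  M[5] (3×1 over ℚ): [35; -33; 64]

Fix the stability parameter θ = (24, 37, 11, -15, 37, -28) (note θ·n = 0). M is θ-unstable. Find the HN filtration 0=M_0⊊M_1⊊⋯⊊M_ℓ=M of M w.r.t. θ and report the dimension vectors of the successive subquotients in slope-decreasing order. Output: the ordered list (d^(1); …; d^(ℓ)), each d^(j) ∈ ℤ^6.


Interval decomposition of M: I[1,1], I[1,3], I[3,4], I[4,4]^2, I[4,6], I[6,6]^2.
HN type (ℓ=5): μ^(1)=24; μ^(2)=9/2; μ^(3)=-2; μ^(4)=-15; μ^(5)=-28

((2, 1, 1, 0, 0, 0); (0, 0, 0, 0, 1, 1); (0, 0, 1, 1, 0, 0); (0, 0, 0, 3, 0, 0); (0, 0, 0, 0, 0, 2))


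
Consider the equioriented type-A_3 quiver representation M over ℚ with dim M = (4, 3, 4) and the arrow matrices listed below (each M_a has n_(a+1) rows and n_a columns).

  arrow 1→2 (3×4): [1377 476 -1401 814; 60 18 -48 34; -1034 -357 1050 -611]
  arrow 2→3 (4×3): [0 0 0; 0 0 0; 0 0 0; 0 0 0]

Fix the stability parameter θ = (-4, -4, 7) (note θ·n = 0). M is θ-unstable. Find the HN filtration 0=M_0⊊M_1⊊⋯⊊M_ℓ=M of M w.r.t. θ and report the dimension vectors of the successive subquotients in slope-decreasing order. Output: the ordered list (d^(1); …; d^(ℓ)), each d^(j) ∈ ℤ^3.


Interval decomposition of M: I[1,1], I[1,2]^3, I[3,3]^4.
HN type (ℓ=2): μ^(1)=7; μ^(2)=-4

((0, 0, 4); (4, 3, 0))


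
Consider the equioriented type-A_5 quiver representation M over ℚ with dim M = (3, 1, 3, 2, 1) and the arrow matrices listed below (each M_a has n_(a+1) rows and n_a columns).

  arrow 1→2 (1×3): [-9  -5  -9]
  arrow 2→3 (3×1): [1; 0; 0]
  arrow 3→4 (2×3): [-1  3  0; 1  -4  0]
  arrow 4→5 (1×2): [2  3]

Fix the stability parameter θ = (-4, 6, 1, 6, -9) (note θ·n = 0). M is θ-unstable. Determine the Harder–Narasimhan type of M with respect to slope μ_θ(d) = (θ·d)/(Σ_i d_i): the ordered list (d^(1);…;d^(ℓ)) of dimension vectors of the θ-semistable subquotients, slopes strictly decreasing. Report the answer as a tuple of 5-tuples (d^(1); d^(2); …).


Via rank(M_{q-1}∘⋯∘M_p): M ≅ I[1,1]^2, I[1,5], I[3,3], I[3,4].
μ_θ-semistable layers: μ^(1)=6; μ^(2)=1; μ^(3)=-4

((0, 0, 0, 1, 0); (0, 1, 3, 1, 1); (3, 0, 0, 0, 0))


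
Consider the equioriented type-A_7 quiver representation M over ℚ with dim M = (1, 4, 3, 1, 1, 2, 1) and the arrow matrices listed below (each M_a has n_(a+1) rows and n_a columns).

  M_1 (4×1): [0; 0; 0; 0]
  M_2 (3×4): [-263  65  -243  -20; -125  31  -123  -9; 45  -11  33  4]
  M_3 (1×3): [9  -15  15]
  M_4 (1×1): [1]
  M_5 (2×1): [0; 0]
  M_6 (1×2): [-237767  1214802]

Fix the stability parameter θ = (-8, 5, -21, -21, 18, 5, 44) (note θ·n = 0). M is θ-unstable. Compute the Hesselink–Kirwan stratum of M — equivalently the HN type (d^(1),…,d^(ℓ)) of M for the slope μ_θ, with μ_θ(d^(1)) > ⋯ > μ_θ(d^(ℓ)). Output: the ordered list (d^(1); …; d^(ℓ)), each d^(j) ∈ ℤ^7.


Interval decomposition of M: I[1,1], I[2,2]^2, I[2,3], I[2,5], I[3,3], I[6,6], I[6,7].
HN type (ℓ=6): μ^(1)=44; μ^(2)=18; μ^(3)=5; μ^(4)=-8; μ^(5)=-37/3; μ^(6)=-21

((0, 0, 0, 0, 0, 0, 1); (0, 0, 0, 0, 1, 0, 0); (0, 2, 0, 0, 0, 2, 0); (1, 1, 1, 0, 0, 0, 0); (0, 1, 1, 1, 0, 0, 0); (0, 0, 1, 0, 0, 0, 0))


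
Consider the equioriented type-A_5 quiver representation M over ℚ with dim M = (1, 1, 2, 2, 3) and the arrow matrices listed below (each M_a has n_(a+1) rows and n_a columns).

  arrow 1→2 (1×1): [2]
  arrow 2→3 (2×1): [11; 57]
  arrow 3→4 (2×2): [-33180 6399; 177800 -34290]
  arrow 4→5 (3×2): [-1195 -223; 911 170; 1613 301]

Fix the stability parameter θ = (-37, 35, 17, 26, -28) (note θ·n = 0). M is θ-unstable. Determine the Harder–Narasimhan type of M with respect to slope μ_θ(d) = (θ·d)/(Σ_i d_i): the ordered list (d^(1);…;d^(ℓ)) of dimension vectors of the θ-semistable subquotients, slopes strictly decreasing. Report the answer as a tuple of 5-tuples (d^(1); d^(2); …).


Via rank(M_{q-1}∘⋯∘M_p): M ≅ I[1,5], I[3,3], I[4,5], I[5,5].
μ_θ-semistable layers: μ^(1)=17; μ^(2)=25/2; μ^(3)=-1; μ^(4)=-28; μ^(5)=-37

((0, 0, 1, 0, 0); (0, 1, 1, 1, 1); (0, 0, 0, 1, 1); (0, 0, 0, 0, 1); (1, 0, 0, 0, 0))


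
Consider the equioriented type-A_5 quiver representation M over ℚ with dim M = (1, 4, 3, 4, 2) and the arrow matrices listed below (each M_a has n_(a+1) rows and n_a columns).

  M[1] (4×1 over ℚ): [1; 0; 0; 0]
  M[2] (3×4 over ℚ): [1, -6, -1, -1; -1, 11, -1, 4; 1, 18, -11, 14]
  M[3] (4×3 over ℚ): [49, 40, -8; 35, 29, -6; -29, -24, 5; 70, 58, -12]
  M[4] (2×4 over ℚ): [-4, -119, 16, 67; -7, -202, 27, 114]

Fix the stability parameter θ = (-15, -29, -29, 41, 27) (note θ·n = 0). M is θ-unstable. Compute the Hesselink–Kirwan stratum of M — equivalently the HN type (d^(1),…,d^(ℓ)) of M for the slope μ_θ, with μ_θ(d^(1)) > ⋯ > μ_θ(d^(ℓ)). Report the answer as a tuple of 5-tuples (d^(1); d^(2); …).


Via rank(M_{q-1}∘⋯∘M_p): M ≅ I[1,5], I[2,2], I[2,4], I[2,5], I[4,4].
μ_θ-semistable layers: μ^(1)=41; μ^(2)=34; μ^(3)=-73/3; μ^(4)=-29

((0, 0, 0, 2, 0); (0, 0, 0, 2, 2); (1, 1, 1, 0, 0); (0, 3, 2, 0, 0))


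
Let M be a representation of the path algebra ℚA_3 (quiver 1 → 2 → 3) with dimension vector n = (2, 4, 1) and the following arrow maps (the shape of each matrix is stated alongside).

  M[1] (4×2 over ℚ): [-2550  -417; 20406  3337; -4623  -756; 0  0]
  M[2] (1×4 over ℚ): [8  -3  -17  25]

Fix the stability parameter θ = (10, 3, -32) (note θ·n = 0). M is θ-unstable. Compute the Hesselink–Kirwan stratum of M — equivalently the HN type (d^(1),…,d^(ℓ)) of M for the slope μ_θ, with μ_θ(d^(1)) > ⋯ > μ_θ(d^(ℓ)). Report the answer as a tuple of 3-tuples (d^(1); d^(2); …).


Interval decomposition of M: I[1,2], I[1,3], I[2,2]^2.
HN type (ℓ=3): μ^(1)=13/2; μ^(2)=3; μ^(3)=-19/3

((1, 1, 0); (0, 2, 0); (1, 1, 1))


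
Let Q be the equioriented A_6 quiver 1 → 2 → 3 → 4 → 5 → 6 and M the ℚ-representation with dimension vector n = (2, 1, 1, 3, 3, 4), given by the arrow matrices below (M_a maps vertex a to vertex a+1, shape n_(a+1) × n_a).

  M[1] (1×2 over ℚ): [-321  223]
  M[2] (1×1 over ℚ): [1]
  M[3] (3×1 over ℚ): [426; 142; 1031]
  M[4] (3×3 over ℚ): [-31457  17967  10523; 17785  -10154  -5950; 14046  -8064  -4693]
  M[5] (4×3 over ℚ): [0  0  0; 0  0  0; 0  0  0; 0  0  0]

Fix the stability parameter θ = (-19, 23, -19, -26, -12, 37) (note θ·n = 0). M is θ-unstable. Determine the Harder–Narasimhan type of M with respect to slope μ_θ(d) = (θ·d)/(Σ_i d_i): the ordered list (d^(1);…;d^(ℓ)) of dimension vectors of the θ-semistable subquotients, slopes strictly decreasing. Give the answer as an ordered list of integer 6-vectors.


Barcode: M ≅ I[1,1], I[1,5], I[4,5]^2, I[6,6]^4. HN layers by μ_θ (5 steps, strictly decreasing):
  μ^(1)=37; μ^(2)=-17/2; μ^(3)=-12; μ^(4)=-19; μ^(5)=-26

((0, 0, 0, 0, 0, 4); (0, 1, 1, 1, 1, 0); (0, 0, 0, 0, 2, 0); (2, 0, 0, 0, 0, 0); (0, 0, 0, 2, 0, 0))


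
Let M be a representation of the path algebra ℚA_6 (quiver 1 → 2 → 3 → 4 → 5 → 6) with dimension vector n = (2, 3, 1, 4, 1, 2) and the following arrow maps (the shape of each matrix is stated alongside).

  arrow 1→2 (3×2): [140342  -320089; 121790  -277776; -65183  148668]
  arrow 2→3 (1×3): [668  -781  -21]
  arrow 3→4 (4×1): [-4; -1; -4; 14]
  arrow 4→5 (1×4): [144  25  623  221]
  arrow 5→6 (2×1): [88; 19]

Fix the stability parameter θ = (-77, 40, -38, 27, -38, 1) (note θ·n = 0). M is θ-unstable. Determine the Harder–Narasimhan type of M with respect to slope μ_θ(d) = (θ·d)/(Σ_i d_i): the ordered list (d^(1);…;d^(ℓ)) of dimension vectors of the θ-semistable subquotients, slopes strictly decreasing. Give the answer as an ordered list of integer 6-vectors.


Via rank(M_{q-1}∘⋯∘M_p): M ≅ I[1,2], I[1,6], I[2,2], I[4,4]^3, I[6,6].
μ_θ-semistable layers: μ^(1)=40; μ^(2)=27; μ^(3)=1; μ^(4)=-9/4; μ^(5)=-77

((0, 2, 0, 0, 0, 0); (0, 0, 0, 3, 0, 0); (0, 0, 0, 0, 0, 2); (0, 1, 1, 1, 1, 0); (2, 0, 0, 0, 0, 0))


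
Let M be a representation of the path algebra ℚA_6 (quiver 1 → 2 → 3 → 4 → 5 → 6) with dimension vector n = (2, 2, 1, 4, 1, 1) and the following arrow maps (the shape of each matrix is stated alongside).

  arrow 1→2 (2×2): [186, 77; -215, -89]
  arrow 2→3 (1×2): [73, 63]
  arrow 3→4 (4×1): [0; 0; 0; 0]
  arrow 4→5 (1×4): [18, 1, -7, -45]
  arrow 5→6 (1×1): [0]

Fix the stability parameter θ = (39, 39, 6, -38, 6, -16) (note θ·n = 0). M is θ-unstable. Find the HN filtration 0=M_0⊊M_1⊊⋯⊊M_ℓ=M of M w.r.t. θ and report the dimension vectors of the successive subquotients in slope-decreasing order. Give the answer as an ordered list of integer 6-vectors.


Barcode: M ≅ I[1,2], I[1,3], I[4,4]^3, I[4,5], I[6,6]. HN layers by μ_θ (5 steps, strictly decreasing):
  μ^(1)=39; μ^(2)=28; μ^(3)=6; μ^(4)=-16; μ^(5)=-38

((1, 1, 0, 0, 0, 0); (1, 1, 1, 0, 0, 0); (0, 0, 0, 0, 1, 0); (0, 0, 0, 0, 0, 1); (0, 0, 0, 4, 0, 0))


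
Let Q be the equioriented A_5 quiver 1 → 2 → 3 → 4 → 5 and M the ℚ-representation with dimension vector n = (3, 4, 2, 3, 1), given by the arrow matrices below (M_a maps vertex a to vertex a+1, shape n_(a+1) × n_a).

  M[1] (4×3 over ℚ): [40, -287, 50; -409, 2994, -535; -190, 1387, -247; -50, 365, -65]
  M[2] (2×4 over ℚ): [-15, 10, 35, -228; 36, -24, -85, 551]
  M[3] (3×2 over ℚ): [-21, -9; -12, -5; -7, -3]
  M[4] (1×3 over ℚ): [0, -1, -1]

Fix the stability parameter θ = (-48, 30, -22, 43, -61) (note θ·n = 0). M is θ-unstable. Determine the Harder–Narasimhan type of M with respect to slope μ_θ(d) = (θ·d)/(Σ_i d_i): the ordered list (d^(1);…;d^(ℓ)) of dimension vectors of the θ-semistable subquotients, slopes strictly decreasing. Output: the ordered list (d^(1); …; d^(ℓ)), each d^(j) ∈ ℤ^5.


Interval decomposition of M: I[1,2]^2, I[1,5], I[2,4], I[4,4].
HN type (ℓ=5): μ^(1)=43; μ^(2)=30; μ^(3)=4; μ^(4)=-5/2; μ^(5)=-48

((0, 0, 0, 2, 0); (0, 2, 0, 0, 0); (0, 1, 1, 0, 0); (0, 1, 1, 1, 1); (3, 0, 0, 0, 0))


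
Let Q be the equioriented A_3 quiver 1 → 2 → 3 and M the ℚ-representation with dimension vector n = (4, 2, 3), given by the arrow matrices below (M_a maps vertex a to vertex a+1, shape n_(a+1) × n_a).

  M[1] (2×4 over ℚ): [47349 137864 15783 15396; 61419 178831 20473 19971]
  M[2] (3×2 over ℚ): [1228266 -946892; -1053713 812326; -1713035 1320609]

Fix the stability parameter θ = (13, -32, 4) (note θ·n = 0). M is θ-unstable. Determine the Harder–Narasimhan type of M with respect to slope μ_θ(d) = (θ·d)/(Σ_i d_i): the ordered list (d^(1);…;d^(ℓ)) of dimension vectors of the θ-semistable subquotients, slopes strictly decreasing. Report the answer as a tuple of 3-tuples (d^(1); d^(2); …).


Via rank(M_{q-1}∘⋯∘M_p): M ≅ I[1,1]^2, I[1,3]^2, I[3,3].
μ_θ-semistable layers: μ^(1)=13; μ^(2)=4; μ^(3)=-19/2

((2, 0, 0); (0, 0, 3); (2, 2, 0))


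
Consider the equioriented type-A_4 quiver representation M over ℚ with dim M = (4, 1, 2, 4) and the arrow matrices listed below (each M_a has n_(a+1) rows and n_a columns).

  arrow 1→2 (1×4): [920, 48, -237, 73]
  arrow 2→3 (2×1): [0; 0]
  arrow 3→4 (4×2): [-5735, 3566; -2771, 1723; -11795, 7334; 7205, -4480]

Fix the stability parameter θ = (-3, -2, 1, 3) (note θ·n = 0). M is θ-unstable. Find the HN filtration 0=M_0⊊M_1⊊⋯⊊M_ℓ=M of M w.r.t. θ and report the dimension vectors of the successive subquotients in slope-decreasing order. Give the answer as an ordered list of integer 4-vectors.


Via rank(M_{q-1}∘⋯∘M_p): M ≅ I[1,1]^3, I[1,2], I[3,4]^2, I[4,4]^2.
μ_θ-semistable layers: μ^(1)=3; μ^(2)=1; μ^(3)=-2; μ^(4)=-3

((0, 0, 0, 4); (0, 0, 2, 0); (0, 1, 0, 0); (4, 0, 0, 0))


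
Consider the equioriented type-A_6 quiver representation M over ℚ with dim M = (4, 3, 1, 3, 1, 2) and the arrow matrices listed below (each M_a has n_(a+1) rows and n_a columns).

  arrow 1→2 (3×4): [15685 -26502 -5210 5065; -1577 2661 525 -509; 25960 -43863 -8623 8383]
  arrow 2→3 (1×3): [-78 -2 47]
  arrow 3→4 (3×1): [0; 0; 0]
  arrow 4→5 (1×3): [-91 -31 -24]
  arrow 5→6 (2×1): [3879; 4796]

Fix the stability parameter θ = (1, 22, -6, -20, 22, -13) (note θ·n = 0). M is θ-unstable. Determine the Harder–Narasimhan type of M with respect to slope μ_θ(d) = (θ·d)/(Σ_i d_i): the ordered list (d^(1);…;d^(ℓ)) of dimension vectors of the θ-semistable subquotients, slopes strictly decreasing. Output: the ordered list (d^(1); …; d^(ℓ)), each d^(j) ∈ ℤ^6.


Interval decomposition of M: I[1,1], I[1,2]^2, I[1,3], I[4,4]^2, I[4,6], I[6,6].
HN type (ℓ=6): μ^(1)=22; μ^(2)=8; μ^(3)=9/2; μ^(4)=1; μ^(5)=-13; μ^(6)=-20

((0, 2, 0, 0, 0, 0); (0, 1, 1, 0, 0, 0); (0, 0, 0, 0, 1, 1); (4, 0, 0, 0, 0, 0); (0, 0, 0, 0, 0, 1); (0, 0, 0, 3, 0, 0))


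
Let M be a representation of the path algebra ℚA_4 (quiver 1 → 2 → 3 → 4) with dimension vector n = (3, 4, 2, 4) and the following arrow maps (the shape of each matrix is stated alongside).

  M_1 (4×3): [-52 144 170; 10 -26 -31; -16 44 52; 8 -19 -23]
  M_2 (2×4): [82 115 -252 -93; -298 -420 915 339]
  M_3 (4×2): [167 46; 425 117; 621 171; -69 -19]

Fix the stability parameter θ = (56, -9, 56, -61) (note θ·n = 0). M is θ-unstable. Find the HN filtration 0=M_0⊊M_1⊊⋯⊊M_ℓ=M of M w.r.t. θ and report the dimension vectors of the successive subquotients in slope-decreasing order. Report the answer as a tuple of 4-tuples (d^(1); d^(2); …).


Via rank(M_{q-1}∘⋯∘M_p): M ≅ I[1,1], I[1,4]^2, I[2,2]^2, I[4,4]^2.
μ_θ-semistable layers: μ^(1)=56; μ^(2)=21/2; μ^(3)=-9; μ^(4)=-61

((1, 0, 0, 0); (2, 2, 2, 2); (0, 2, 0, 0); (0, 0, 0, 2))


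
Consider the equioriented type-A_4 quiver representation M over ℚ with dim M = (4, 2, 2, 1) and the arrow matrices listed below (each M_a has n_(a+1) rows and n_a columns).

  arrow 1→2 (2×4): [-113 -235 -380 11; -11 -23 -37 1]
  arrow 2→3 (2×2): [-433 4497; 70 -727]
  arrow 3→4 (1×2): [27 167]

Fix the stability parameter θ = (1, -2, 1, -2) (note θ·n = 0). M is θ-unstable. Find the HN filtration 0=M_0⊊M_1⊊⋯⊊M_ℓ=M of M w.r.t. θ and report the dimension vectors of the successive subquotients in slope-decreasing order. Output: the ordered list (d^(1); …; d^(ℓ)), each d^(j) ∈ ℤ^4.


Interval decomposition of M: I[1,1]^2, I[1,3], I[1,4].
HN type (ℓ=2): μ^(1)=1; μ^(2)=-1/2

((2, 0, 1, 0); (2, 2, 1, 1))


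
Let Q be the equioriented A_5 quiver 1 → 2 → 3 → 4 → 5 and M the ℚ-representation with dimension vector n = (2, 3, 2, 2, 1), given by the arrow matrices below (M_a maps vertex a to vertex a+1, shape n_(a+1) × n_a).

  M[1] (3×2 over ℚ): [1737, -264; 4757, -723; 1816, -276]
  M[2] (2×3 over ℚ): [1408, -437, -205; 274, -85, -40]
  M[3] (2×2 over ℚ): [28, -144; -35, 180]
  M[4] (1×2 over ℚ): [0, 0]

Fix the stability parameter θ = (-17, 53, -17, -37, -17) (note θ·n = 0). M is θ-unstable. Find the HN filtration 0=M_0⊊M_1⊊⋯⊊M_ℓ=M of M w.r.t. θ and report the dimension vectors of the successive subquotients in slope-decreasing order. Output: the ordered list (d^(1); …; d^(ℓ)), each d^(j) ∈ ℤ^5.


Interval decomposition of M: I[1,3], I[1,4], I[2,2], I[4,4], I[5,5].
HN type (ℓ=5): μ^(1)=53; μ^(2)=18; μ^(3)=-1/3; μ^(4)=-17; μ^(5)=-37

((0, 1, 0, 0, 0); (0, 1, 1, 0, 0); (0, 1, 1, 1, 0); (2, 0, 0, 0, 1); (0, 0, 0, 1, 0))


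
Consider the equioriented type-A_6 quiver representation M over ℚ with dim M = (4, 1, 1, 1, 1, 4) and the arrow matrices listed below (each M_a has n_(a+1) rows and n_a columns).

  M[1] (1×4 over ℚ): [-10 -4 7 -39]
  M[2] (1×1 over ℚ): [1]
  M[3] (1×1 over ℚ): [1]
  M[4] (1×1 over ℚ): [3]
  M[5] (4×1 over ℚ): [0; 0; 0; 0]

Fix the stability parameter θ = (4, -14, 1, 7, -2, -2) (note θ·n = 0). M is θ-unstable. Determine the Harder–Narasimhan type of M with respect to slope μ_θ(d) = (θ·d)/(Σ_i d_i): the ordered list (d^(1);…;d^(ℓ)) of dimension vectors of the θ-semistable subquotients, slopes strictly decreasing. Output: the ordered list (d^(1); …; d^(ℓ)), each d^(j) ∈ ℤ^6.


Barcode: M ≅ I[1,1]^3, I[1,5], I[6,6]^4. HN layers by μ_θ (5 steps, strictly decreasing):
  μ^(1)=4; μ^(2)=5/2; μ^(3)=1; μ^(4)=-2; μ^(5)=-5

((3, 0, 0, 0, 0, 0); (0, 0, 0, 1, 1, 0); (0, 0, 1, 0, 0, 0); (0, 0, 0, 0, 0, 4); (1, 1, 0, 0, 0, 0))


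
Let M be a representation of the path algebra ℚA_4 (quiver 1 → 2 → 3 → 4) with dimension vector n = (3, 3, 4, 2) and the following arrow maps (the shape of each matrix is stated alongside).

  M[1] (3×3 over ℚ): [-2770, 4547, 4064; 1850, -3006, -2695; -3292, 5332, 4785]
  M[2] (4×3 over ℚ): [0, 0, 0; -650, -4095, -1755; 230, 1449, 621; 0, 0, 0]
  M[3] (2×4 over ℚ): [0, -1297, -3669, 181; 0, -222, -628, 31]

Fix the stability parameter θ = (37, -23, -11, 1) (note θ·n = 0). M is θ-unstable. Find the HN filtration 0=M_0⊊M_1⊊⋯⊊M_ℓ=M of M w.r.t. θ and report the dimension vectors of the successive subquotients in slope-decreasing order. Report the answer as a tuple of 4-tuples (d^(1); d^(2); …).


Barcode: M ≅ I[1,2]^2, I[1,4], I[3,3]^2, I[3,4]. HN layers by μ_θ (3 steps, strictly decreasing):
  μ^(1)=7; μ^(2)=1; μ^(3)=-11

((2, 2, 0, 0); (1, 1, 1, 2); (0, 0, 3, 0))


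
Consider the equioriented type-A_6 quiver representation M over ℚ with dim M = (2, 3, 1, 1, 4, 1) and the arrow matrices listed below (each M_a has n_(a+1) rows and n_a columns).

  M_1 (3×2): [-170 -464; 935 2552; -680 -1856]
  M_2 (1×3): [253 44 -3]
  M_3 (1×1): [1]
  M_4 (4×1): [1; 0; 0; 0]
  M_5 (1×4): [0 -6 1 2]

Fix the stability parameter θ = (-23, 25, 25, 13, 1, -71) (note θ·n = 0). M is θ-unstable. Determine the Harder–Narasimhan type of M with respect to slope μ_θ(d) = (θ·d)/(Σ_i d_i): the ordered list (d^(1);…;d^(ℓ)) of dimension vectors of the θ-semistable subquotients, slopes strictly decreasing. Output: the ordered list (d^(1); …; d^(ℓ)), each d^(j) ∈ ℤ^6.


Via rank(M_{q-1}∘⋯∘M_p): M ≅ I[1,1], I[1,5], I[2,2]^2, I[5,5]^2, I[5,6].
μ_θ-semistable layers: μ^(1)=25; μ^(2)=16; μ^(3)=1; μ^(4)=-23; μ^(5)=-35

((0, 2, 0, 0, 0, 0); (0, 1, 1, 1, 1, 0); (0, 0, 0, 0, 2, 0); (2, 0, 0, 0, 0, 0); (0, 0, 0, 0, 1, 1))


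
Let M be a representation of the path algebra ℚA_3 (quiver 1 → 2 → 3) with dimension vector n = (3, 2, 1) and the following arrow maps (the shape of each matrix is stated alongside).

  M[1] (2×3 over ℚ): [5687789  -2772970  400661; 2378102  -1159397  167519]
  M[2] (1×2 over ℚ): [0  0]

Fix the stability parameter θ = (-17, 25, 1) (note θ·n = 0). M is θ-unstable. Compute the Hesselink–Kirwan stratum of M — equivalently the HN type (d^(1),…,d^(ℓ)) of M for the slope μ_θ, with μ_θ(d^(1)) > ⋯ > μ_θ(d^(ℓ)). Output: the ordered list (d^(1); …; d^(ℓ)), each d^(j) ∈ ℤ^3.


Barcode: M ≅ I[1,1], I[1,2]^2, I[3,3]. HN layers by μ_θ (3 steps, strictly decreasing):
  μ^(1)=25; μ^(2)=1; μ^(3)=-17

((0, 2, 0); (0, 0, 1); (3, 0, 0))


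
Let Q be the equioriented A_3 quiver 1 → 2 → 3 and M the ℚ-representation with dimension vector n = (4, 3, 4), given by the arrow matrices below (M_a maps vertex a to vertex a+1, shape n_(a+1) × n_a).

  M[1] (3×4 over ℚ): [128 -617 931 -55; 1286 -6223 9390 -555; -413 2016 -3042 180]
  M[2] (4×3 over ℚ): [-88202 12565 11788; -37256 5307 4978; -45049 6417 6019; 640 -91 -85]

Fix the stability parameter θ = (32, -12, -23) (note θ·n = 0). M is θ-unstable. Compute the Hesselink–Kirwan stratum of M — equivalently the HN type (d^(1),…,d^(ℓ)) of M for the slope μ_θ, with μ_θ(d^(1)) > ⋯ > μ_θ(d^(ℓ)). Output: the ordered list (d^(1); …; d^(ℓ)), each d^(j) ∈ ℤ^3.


Via rank(M_{q-1}∘⋯∘M_p): M ≅ I[1,1], I[1,3]^3, I[3,3].
μ_θ-semistable layers: μ^(1)=32; μ^(2)=-1; μ^(3)=-23

((1, 0, 0); (3, 3, 3); (0, 0, 1))


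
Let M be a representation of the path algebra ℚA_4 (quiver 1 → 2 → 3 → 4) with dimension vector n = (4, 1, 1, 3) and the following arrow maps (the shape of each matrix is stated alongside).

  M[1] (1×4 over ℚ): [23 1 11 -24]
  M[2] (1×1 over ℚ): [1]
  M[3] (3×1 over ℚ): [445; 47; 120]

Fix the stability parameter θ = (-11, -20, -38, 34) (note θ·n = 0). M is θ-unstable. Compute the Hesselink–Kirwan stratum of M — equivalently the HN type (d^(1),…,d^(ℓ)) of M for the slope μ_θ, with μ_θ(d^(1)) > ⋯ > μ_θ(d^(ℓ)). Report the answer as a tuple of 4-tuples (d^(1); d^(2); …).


Interval decomposition of M: I[1,1]^3, I[1,4], I[4,4]^2.
HN type (ℓ=3): μ^(1)=34; μ^(2)=-11; μ^(3)=-23

((0, 0, 0, 3); (3, 0, 0, 0); (1, 1, 1, 0))


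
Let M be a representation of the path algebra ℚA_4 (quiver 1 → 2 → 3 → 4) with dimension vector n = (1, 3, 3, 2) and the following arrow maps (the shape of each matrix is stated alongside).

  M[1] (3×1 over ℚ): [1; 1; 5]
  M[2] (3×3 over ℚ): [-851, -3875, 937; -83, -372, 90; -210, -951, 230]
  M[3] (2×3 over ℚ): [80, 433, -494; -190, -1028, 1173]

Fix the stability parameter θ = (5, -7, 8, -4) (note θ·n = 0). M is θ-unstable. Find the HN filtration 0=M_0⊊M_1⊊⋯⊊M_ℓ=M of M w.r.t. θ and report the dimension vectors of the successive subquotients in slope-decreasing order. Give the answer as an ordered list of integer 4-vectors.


Interval decomposition of M: I[1,4], I[2,3], I[2,4].
HN type (ℓ=4): μ^(1)=8; μ^(2)=2; μ^(3)=-1; μ^(4)=-7

((0, 0, 1, 0); (0, 0, 2, 2); (1, 1, 0, 0); (0, 2, 0, 0))


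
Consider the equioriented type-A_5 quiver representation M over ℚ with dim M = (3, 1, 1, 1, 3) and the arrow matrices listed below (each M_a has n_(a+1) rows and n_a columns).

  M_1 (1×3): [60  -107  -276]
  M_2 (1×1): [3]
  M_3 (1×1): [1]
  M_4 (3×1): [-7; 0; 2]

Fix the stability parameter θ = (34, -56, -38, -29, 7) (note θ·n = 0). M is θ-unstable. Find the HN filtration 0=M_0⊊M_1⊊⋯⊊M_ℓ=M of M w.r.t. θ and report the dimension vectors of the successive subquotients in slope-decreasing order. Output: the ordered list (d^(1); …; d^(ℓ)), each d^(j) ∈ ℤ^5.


Barcode: M ≅ I[1,1]^2, I[1,5], I[5,5]^2. HN layers by μ_θ (3 steps, strictly decreasing):
  μ^(1)=34; μ^(2)=7; μ^(3)=-89/4

((2, 0, 0, 0, 0); (0, 0, 0, 0, 3); (1, 1, 1, 1, 0))


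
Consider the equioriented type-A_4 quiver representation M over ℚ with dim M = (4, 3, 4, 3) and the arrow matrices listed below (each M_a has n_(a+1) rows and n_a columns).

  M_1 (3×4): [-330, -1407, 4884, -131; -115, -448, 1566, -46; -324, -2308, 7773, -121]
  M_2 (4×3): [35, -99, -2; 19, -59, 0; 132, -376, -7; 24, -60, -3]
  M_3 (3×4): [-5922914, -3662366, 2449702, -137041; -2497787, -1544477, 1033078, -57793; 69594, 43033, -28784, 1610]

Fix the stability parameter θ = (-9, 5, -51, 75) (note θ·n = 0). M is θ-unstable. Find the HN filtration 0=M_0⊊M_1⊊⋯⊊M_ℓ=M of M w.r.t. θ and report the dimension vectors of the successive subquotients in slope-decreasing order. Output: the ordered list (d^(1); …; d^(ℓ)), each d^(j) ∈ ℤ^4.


Barcode: M ≅ I[1,1], I[1,2], I[1,4]^2, I[3,3], I[3,4]. HN layers by μ_θ (5 steps, strictly decreasing):
  μ^(1)=75; μ^(2)=5; μ^(3)=-9; μ^(4)=-55/3; μ^(5)=-51

((0, 0, 0, 3); (0, 1, 0, 0); (2, 0, 0, 0); (2, 2, 2, 0); (0, 0, 2, 0))


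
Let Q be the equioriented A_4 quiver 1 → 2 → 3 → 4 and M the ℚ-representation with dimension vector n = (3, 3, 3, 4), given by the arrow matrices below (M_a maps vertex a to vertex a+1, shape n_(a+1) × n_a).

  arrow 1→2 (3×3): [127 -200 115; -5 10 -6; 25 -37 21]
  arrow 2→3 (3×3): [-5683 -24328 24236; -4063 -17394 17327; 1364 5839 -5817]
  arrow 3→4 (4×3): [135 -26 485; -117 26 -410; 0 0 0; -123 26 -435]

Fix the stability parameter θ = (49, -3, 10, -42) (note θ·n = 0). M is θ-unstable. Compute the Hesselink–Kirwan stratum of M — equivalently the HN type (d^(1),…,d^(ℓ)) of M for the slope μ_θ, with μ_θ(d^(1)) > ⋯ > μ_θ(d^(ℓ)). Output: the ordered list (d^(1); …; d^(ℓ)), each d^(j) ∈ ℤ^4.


Interval decomposition of M: I[1,3], I[1,4]^2, I[4,4]^2.
HN type (ℓ=3): μ^(1)=56/3; μ^(2)=7/2; μ^(3)=-42

((1, 1, 1, 0); (2, 2, 2, 2); (0, 0, 0, 2))


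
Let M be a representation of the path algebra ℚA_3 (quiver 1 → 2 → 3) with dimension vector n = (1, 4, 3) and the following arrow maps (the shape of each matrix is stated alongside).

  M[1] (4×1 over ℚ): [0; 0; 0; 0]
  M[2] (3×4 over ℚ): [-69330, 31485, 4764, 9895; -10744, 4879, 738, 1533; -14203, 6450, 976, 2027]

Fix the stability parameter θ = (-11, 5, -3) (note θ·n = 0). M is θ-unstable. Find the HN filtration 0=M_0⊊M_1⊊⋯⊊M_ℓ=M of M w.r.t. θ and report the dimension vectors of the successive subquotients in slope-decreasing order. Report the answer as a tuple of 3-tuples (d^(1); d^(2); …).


Via rank(M_{q-1}∘⋯∘M_p): M ≅ I[1,1], I[2,2], I[2,3]^3.
μ_θ-semistable layers: μ^(1)=5; μ^(2)=1; μ^(3)=-11

((0, 1, 0); (0, 3, 3); (1, 0, 0))


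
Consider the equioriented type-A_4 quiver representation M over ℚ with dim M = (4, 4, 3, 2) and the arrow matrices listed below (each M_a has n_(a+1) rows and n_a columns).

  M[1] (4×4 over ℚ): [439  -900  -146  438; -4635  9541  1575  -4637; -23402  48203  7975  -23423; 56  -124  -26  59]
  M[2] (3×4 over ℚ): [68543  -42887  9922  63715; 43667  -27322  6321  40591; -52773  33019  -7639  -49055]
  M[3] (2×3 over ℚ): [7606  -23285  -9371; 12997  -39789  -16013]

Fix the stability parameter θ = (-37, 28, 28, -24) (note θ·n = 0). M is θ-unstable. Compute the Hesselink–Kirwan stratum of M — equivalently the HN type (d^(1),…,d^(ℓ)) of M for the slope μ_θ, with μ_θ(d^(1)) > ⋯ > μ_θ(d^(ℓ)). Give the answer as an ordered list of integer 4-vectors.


Via rank(M_{q-1}∘⋯∘M_p): M ≅ I[1,2], I[1,3], I[1,4]^2.
μ_θ-semistable layers: μ^(1)=28; μ^(2)=32/3; μ^(3)=-37

((0, 2, 1, 0); (0, 2, 2, 2); (4, 0, 0, 0))


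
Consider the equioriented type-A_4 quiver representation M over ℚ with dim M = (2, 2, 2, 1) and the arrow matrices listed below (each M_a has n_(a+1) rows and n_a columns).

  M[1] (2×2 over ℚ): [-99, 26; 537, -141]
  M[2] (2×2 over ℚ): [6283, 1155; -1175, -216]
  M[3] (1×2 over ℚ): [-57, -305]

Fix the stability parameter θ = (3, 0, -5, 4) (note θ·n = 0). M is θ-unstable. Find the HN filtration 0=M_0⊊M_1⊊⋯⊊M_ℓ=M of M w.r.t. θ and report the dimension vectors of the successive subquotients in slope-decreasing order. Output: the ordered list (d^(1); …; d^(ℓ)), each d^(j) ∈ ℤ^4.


Interval decomposition of M: I[1,3], I[1,4].
HN type (ℓ=2): μ^(1)=4; μ^(2)=-2/3

((0, 0, 0, 1); (2, 2, 2, 0))


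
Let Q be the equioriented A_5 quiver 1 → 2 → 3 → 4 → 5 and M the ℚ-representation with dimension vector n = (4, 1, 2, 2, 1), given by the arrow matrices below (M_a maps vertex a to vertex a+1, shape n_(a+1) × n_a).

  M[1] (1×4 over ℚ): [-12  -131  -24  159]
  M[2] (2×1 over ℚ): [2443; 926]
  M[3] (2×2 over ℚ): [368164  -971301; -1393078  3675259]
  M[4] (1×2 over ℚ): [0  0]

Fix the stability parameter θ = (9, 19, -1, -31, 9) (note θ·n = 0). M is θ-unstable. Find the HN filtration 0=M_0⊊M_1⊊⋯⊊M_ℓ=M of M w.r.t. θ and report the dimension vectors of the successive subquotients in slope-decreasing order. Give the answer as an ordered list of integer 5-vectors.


Via rank(M_{q-1}∘⋯∘M_p): M ≅ I[1,1]^3, I[1,4], I[3,4], I[5,5].
μ_θ-semistable layers: μ^(1)=9; μ^(2)=-1; μ^(3)=-16

((3, 0, 0, 0, 1); (1, 1, 1, 1, 0); (0, 0, 1, 1, 0))


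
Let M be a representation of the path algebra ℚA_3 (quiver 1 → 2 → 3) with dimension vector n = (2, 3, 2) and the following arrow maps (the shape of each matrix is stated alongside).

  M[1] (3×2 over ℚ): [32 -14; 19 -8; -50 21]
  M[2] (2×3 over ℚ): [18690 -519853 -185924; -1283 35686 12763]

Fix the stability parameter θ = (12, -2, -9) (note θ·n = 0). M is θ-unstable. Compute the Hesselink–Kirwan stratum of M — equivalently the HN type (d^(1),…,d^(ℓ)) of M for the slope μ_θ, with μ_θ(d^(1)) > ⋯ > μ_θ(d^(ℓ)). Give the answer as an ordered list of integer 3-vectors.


Via rank(M_{q-1}∘⋯∘M_p): M ≅ I[1,3]^2, I[2,2].
μ_θ-semistable layers: μ^(1)=1/3; μ^(2)=-2

((2, 2, 2); (0, 1, 0))


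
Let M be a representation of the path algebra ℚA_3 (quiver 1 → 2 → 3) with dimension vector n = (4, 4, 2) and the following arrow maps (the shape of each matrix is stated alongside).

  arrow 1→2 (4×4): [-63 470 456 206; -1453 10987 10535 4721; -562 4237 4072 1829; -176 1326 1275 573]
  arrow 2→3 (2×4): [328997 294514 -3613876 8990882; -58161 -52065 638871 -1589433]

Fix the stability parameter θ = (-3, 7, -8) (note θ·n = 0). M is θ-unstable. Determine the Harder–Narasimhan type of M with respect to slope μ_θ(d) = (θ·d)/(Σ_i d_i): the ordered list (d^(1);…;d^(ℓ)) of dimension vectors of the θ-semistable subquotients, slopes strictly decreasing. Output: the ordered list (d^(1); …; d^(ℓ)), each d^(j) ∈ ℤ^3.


Via rank(M_{q-1}∘⋯∘M_p): M ≅ I[1,2]^2, I[1,3]^2.
μ_θ-semistable layers: μ^(1)=7; μ^(2)=-1/2; μ^(3)=-3

((0, 2, 0); (0, 2, 2); (4, 0, 0))


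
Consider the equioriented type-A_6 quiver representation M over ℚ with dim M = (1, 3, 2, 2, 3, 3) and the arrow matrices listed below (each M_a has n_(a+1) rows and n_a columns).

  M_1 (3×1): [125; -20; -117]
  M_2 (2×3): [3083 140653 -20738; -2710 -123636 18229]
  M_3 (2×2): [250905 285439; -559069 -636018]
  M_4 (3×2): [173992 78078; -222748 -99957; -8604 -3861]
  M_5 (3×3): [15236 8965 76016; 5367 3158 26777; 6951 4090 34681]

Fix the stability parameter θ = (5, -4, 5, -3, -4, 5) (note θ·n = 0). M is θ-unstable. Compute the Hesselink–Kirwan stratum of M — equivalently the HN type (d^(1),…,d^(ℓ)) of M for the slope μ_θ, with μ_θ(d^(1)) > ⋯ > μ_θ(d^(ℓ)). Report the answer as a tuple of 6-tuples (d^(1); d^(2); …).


Barcode: M ≅ I[1,6], I[2,2], I[2,4], I[5,5], I[5,6], I[6,6]. HN layers by μ_θ (4 steps, strictly decreasing):
  μ^(1)=5; μ^(2)=1; μ^(3)=-1/5; μ^(4)=-4

((0, 0, 0, 0, 0, 3); (0, 0, 1, 1, 0, 0); (1, 1, 1, 1, 1, 0); (0, 2, 0, 0, 2, 0))


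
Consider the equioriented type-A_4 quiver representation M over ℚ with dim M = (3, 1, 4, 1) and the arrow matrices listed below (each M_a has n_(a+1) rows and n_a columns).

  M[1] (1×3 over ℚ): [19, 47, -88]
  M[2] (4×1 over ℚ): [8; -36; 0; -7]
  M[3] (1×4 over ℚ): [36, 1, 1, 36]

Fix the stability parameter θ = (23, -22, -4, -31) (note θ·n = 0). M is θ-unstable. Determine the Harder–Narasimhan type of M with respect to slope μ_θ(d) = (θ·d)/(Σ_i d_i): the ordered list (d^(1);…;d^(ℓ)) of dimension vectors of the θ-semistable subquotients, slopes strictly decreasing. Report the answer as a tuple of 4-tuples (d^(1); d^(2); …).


Barcode: M ≅ I[1,1]^2, I[1,3], I[3,3]^2, I[3,4]. HN layers by μ_θ (4 steps, strictly decreasing):
  μ^(1)=23; μ^(2)=-1; μ^(3)=-4; μ^(4)=-35/2

((2, 0, 0, 0); (1, 1, 1, 0); (0, 0, 2, 0); (0, 0, 1, 1))
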